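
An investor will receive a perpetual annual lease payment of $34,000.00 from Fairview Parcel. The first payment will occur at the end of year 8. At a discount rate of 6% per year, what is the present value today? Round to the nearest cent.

$376865.70

Value at end of year 7: C / r = $34,000.00 / 0.06 = $566,666.6667
Discount to today: PV = $566,666.6667 / (1 + 0.06)^7 = $566,666.6667 / 1.503630 = $376,865.70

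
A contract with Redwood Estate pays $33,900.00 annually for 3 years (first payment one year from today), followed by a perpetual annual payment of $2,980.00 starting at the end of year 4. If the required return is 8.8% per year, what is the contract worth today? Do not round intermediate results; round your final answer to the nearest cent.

PV of 3-year annuity: $33,900.00 × [1 − (1+0.088)^−3] / 0.088 = 86117.68105
Perpetuity value at year 3: $2,980.00 / 0.088 = 33863.63636
PV of perpetuity: 33863.63636 / (1+0.088)^3 = 26293.40953
Total PV = 86117.68105 + 26293.40953 = 112411.09058

$112411.09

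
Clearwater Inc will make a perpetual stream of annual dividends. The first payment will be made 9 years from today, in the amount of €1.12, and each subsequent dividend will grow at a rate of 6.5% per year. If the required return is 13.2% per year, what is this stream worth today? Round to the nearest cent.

€6.20

Value at end of year 8: C₁ / (r − g) = €1.12 / (0.132 − 0.065) = €16.7164
Discount to today: PV = €16.7164 / (1 + 0.132)^8 = €16.7164 / 2.696320 = €6.20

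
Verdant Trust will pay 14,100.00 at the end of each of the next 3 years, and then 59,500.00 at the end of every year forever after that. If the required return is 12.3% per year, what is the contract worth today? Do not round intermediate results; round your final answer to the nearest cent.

PV of 3-year annuity: 14,100.00 × [1 − (1+0.123)^−3] / 0.123 = 33691.99701
Perpetuity value at year 3: 59,500.00 / 0.123 = 483739.83740
PV of perpetuity: 483739.83740 / (1+0.123)^3 = 341564.38902
Total PV = 33691.99701 + 341564.38902 = 375256.38603

375256.39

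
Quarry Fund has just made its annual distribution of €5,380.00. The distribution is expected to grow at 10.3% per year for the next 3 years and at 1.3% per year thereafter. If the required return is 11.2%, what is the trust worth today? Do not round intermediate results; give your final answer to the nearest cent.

D_1 = 5934.14000
D_2 = 6545.35642
D_3 = 7219.52813
Terminal value at year 3: TV = D_3×(1+g_2)/(r−g_2) = 7313.38200/0.099 = 73872.54542
P_0 = D_1/(1+r)^1 + D_2/(1+r)^2 + D_3/(1+r)^3 + TV/(1+r)^3
    = 5336.45683 + 5293.26609 + 5250.42490 + 53724.04473 = 69604.19255

€69604.19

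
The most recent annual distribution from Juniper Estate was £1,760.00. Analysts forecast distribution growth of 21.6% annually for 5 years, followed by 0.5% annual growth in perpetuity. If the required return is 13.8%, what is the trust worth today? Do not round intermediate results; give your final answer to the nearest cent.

D_1 = 2140.16000
D_2 = 2602.43456
D_3 = 3164.56042
D_4 = 3848.10548
D_5 = 4679.29626
Terminal value at year 5: TV = D_5×(1+g_2)/(r−g_2) = 4702.69274/0.133 = 35358.59204
P_0 = D_1/(1+r)^1 + D_2/(1+r)^2 + D_3/(1+r)^3 + D_4/(1+r)^4 + D_5/(1+r)^5 + TV/(1+r)^5
    = 1880.63269 + 2009.53370 + 2147.26975 + 2294.44641 + 2451.71076 + 18526.08503 = 29309.67834

£29309.68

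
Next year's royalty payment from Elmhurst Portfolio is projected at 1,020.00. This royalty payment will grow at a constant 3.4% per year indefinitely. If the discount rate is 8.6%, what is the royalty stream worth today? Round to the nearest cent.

Growing perpetuity: P = D₁ / (r − g) = 1,020.0000 / (0.086 − 0.034) = 19,615.38

19615.38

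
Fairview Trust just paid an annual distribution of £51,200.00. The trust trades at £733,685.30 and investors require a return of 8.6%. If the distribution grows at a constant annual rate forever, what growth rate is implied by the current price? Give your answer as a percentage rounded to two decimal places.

1.52%

P = D₀(1+g)/(r−g) ⇒ P(r−g) = D₀(1+g) ⇒ g(P+D₀) = P·r − D₀
g = (P·r − D₀)/(P + D₀) = (£733,685.30×0.086 − £51,200.00) / (£733,685.30 + £51,200.00) = 0.015158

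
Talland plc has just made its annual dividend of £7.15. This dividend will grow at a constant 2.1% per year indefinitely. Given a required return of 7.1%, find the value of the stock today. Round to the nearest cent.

D₁ = D₀ × (1 + g) = £7.15 × 1.021 = £7.3002
Growing perpetuity: P = D₁ / (r − g) = £7.3002 / (0.071 − 0.021) = £146.00

£146.00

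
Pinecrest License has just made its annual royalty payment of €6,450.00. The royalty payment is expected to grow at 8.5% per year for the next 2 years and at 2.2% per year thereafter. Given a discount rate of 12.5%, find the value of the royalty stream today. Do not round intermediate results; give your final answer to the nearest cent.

D_1 = 6998.25000
D_2 = 7593.10125
Terminal value at year 2: TV = D_2×(1+g_2)/(r−g_2) = 7760.14948/0.103 = 75341.25706
P_0 = D_1/(1+r)^1 + D_2/(1+r)^2 + TV/(1+r)^2
    = 6220.66667 + 5999.48741 + 59528.89447 = 71749.04854

€71749.05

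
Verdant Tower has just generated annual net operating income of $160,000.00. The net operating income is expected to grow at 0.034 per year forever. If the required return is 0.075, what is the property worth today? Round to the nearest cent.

D₁ = D₀ × (1 + g) = $160,000.00 × 1.034 = $165,440.0000
Growing perpetuity: P = D₁ / (r − g) = $165,440.0000 / (0.075 − 0.034) = $4,035,121.95

$4035121.95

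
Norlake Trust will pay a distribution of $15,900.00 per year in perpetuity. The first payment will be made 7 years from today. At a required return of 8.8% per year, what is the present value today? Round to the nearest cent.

Value at end of year 6: C / r = $15,900.00 / 0.088 = $180,681.8182
Discount to today: PV = $180,681.8182 / (1 + 0.088)^6 = $180,681.8182 / 1.658721 = $108,928.39

$108928.39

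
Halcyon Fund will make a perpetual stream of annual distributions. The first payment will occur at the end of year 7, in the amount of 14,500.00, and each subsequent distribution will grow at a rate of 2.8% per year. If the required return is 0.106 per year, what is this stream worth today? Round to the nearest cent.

101564.66

Value at end of year 6: C₁ / (r − g) = 14,500.00 / (0.106 − 0.028) = 185,897.4359
Discount to today: PV = 185,897.4359 / (1 + 0.106)^6 = 185,897.4359 / 1.830336 = 101,564.66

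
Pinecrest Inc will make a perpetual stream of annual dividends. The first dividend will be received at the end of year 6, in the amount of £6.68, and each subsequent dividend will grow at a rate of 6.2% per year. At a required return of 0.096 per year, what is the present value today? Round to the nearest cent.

Value at end of year 5: C₁ / (r − g) = £6.68 / (0.096 − 0.062) = £196.4706
Discount to today: PV = £196.4706 / (1 + 0.096)^5 = £196.4706 / 1.581440 = £124.24

£124.24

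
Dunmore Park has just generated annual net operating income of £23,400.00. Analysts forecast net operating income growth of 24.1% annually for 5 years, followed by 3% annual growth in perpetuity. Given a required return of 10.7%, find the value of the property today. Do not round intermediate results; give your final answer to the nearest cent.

D_1 = 29039.40000
D_2 = 36037.89540
D_3 = 44723.02819
D_4 = 55501.27799
D_5 = 68877.08598
Terminal value at year 5: TV = D_5×(1+g_2)/(r−g_2) = 70943.39856/0.077 = 921342.83843
P_0 = D_1/(1+r)^1 + D_2/(1+r)^2 + D_3/(1+r)^3 + D_4/(1+r)^4 + D_5/(1+r)^5 + TV/(1+r)^5
    = 26232.52033 + 29407.91122 + 32967.67645 + 36958.34370 + 41432.07274 + 554221.23280 = 721219.75723

£721219.76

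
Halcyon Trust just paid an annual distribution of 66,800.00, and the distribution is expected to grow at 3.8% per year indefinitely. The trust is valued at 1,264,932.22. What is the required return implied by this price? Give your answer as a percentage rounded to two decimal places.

D₁ = 66,800.00 × 1.038 = 69,338.4000
P = D₁/(r − g) ⇒ r = D₁/P + g = 69,338.4000/1,264,932.22 + 0.038 = 0.054816 + 0.038 = 0.092816

9.28%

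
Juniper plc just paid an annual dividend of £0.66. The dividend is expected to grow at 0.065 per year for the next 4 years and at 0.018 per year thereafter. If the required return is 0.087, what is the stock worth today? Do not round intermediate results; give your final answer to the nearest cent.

£11.48

D_1 = 0.70290
D_2 = 0.74859
D_3 = 0.79725
D_4 = 0.84907
Terminal value at year 4: TV = D_4×(1+g_2)/(r−g_2) = 0.86435/0.069 = 12.52683
P_0 = D_1/(1+r)^1 + D_2/(1+r)^2 + D_3/(1+r)^3 + D_4/(1+r)^4 + TV/(1+r)^4
    = 0.64664 + 0.63355 + 0.62073 + 0.60817 + 8.97269 = 11.48179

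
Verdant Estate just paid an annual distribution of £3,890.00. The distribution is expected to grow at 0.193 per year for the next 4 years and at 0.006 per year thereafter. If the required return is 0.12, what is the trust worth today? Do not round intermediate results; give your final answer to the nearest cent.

£62457.02

D_1 = 4640.77000
D_2 = 5536.43861
D_3 = 6604.97126
D_4 = 7879.73072
Terminal value at year 4: TV = D_4×(1+g_2)/(r−g_2) = 7927.00910/0.114 = 69535.16754
P_0 = D_1/(1+r)^1 + D_2/(1+r)^2 + D_3/(1+r)^3 + D_4/(1+r)^4 + TV/(1+r)^4
    = 4143.54464 + 4413.61496 + 4701.28808 + 5007.71132 + 44190.85606 = 62457.01507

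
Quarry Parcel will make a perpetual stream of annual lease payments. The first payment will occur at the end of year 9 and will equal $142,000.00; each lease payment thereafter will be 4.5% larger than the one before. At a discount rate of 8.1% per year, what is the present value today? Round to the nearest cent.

$2115340.54

Value at end of year 8: C₁ / (r − g) = $142,000.00 / (0.081 − 0.045) = $3,944,444.4444
Discount to today: PV = $3,944,444.4444 / (1 + 0.081)^8 = $3,944,444.4444 / 1.864685 = $2,115,340.54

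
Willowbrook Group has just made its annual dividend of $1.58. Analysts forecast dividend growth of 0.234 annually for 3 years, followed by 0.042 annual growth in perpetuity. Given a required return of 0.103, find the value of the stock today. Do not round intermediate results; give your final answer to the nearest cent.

$43.75

D_1 = 1.94972
D_2 = 2.40595
D_3 = 2.96895
Terminal value at year 3: TV = D_3×(1+g_2)/(r−g_2) = 3.09364/0.061 = 50.71547
P_0 = D_1/(1+r)^1 + D_2/(1+r)^2 + D_3/(1+r)^3 + TV/(1+r)^3
    = 1.76765 + 1.97759 + 2.21246 + 37.79322 = 43.75093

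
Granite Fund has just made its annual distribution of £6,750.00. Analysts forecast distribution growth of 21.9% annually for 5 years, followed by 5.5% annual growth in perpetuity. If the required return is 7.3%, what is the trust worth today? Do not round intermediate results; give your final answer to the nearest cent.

£798988.26

D_1 = 8228.25000
D_2 = 10030.23675
D_3 = 12226.85860
D_4 = 14904.54063
D_5 = 18168.63503
Terminal value at year 5: TV = D_5×(1+g_2)/(r−g_2) = 19167.90996/0.018 = 1064883.88645
P_0 = D_1/(1+r)^1 + D_2/(1+r)^2 + D_3/(1+r)^3 + D_4/(1+r)^4 + D_5/(1+r)^5 + TV/(1+r)^5
    = 7668.45294 + 8711.87710 + 9897.27697 + 11243.97076 + 12773.90527 + 748692.78101 = 798988.26403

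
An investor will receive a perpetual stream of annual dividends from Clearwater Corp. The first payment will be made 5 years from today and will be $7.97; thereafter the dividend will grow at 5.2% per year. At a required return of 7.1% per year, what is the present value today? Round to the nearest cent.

$318.82

Value at end of year 4: C₁ / (r − g) = $7.97 / (0.071 − 0.052) = $419.4737
Discount to today: PV = $419.4737 / (1 + 0.071)^4 = $419.4737 / 1.315703 = $318.82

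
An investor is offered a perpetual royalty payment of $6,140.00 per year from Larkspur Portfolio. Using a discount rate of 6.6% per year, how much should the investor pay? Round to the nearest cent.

Level perpetuity: PV = C / r = $6,140.00 / 0.066 = $93,030.30

$93030.30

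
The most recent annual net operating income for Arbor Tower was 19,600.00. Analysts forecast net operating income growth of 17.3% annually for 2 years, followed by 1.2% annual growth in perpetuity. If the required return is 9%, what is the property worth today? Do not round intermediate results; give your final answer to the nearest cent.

D_1 = 22990.80000
D_2 = 26968.20840
Terminal value at year 2: TV = D_2×(1+g_2)/(r−g_2) = 27291.82690/0.078 = 349895.21668
P_0 = D_1/(1+r)^1 + D_2/(1+r)^2 + TV/(1+r)^2
    = 21092.47706 + 22698.60146 + 294499.80362 = 338290.88215

338290.88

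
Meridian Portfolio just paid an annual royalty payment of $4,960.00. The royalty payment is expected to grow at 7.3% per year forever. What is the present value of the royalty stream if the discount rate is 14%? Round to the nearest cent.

D₁ = D₀ × (1 + g) = $4,960.00 × 1.073 = $5,322.0800
Growing perpetuity: P = D₁ / (r − g) = $5,322.0800 / (0.14 − 0.073) = $79,434.03

$79434.03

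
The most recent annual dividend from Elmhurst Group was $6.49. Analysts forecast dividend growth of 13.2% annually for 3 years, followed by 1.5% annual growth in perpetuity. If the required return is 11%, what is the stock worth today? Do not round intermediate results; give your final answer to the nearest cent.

$93.80

D_1 = 7.34668
D_2 = 8.31644
D_3 = 9.41421
Terminal value at year 3: TV = D_3×(1+g_2)/(r−g_2) = 9.55543/0.095 = 100.58342
P_0 = D_1/(1+r)^1 + D_2/(1+r)^2 + D_3/(1+r)^3 + TV/(1+r)^3
    = 6.61863 + 6.74981 + 6.88359 + 73.54573 = 93.79776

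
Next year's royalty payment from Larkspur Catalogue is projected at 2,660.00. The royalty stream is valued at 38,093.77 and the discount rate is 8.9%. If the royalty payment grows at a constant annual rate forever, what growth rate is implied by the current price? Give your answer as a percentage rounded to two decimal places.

1.92%

P = D₁/(r−g) ⇒ g = r − D₁/P = 0.089 − 2,660.00/38,093.77 = 0.019172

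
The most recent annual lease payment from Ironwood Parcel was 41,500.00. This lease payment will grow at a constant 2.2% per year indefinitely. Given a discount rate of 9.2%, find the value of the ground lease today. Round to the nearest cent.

605900.00

D₁ = D₀ × (1 + g) = 41,500.00 × 1.022 = 42,413.0000
Growing perpetuity: P = D₁ / (r − g) = 42,413.0000 / (0.092 − 0.022) = 605,900.00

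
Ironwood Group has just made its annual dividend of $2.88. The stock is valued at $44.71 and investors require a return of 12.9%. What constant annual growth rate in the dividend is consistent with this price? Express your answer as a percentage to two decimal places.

6.07%

P = D₀(1+g)/(r−g) ⇒ P(r−g) = D₀(1+g) ⇒ g(P+D₀) = P·r − D₀
g = (P·r − D₀)/(P + D₀) = ($44.71×0.129 − $2.88) / ($44.71 + $2.88) = 0.060676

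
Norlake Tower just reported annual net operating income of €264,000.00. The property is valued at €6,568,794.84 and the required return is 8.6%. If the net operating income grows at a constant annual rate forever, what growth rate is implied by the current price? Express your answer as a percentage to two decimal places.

4.40%

P = D₀(1+g)/(r−g) ⇒ P(r−g) = D₀(1+g) ⇒ g(P+D₀) = P·r − D₀
g = (P·r − D₀)/(P + D₀) = (€6,568,794.84×0.086 − €264,000.00) / (€6,568,794.84 + €264,000.00) = 0.044040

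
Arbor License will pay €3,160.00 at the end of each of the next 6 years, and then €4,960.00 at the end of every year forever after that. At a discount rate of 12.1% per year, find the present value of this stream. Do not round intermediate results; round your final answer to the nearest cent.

€33612.11

PV of 6-year annuity: €3,160.00 × [1 − (1+0.121)^−6] / 0.121 = 12955.33438
Perpetuity value at year 6: €4,960.00 / 0.121 = 40991.73554
PV of perpetuity: 40991.73554 / (1+0.121)^6 = 20656.78031
Total PV = 12955.33438 + 20656.78031 = 33612.11469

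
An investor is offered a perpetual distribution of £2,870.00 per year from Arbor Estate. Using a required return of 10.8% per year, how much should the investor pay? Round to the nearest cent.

Level perpetuity: PV = C / r = £2,870.00 / 0.108 = £26,574.07

£26574.07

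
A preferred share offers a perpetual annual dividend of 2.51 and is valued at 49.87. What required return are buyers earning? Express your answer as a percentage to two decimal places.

P = C/r ⇒ r = C/P = 2.51/49.87 = 0.050331

5.03%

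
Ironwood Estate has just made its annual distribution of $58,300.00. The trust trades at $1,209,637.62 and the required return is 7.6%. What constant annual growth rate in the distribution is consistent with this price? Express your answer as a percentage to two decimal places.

2.65%

P = D₀(1+g)/(r−g) ⇒ P(r−g) = D₀(1+g) ⇒ g(P+D₀) = P·r − D₀
g = (P·r − D₀)/(P + D₀) = ($1,209,637.62×0.076 − $58,300.00) / ($1,209,637.62 + $58,300.00) = 0.026525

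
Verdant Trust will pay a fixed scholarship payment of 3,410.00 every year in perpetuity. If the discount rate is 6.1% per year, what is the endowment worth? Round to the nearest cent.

55901.64

Level perpetuity: PV = C / r = 3,410.00 / 0.061 = 55,901.64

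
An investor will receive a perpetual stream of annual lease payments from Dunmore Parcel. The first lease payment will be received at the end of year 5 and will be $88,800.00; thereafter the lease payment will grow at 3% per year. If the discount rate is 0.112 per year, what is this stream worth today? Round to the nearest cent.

Value at end of year 4: C₁ / (r − g) = $88,800.00 / (0.112 − 0.03) = $1,082,926.8293
Discount to today: PV = $1,082,926.8293 / (1 + 0.112)^4 = $1,082,926.8293 / 1.529041 = $708,239.21

$708239.21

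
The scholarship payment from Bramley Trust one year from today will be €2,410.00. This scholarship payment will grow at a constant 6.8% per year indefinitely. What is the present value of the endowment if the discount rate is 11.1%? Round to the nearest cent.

€56046.51

Growing perpetuity: P = D₁ / (r − g) = €2,410.0000 / (0.111 − 0.068) = €56,046.51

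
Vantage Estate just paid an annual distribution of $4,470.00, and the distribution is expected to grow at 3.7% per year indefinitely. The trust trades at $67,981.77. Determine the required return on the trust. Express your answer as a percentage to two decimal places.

D₁ = $4,470.00 × 1.037 = $4,635.3900
P = D₁/(r − g) ⇒ r = D₁/P + g = $4,635.3900/$67,981.77 + 0.037 = 0.068186 + 0.037 = 0.105186

10.52%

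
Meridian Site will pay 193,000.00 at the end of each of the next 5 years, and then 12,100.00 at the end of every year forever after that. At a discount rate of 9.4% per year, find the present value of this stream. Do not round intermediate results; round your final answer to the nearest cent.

PV of 5-year annuity: 193,000.00 × [1 − (1+0.094)^−5] / 0.094 = 742975.64984
Perpetuity value at year 5: 12,100.00 / 0.094 = 128723.40426
PV of perpetuity: 128723.40426 / (1+0.094)^5 = 82143.06559
Total PV = 742975.64984 + 82143.06559 = 825118.71543

825118.72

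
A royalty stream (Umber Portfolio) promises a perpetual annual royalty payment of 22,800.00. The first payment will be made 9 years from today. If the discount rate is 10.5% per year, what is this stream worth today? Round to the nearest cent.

97689.37

Value at end of year 8: C / r = 22,800.00 / 0.105 = 217,142.8571
Discount to today: PV = 217,142.8571 / (1 + 0.105)^8 = 217,142.8571 / 2.222789 = 97,689.37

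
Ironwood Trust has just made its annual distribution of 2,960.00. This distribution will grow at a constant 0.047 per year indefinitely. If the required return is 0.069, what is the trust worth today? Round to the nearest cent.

140869.09

D₁ = D₀ × (1 + g) = 2,960.00 × 1.047 = 3,099.1200
Growing perpetuity: P = D₁ / (r − g) = 3,099.1200 / (0.069 − 0.047) = 140,869.09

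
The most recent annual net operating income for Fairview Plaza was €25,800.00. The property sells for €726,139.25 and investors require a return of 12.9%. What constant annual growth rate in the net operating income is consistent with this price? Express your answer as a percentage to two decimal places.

P = D₀(1+g)/(r−g) ⇒ P(r−g) = D₀(1+g) ⇒ g(P+D₀) = P·r − D₀
g = (P·r − D₀)/(P + D₀) = (€726,139.25×0.129 − €25,800.00) / (€726,139.25 + €25,800.00) = 0.090263

9.03%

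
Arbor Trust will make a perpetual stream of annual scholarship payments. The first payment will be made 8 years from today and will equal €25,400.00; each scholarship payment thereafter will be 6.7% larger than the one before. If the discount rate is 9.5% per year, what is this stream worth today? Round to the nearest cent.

Value at end of year 7: C₁ / (r − g) = €25,400.00 / (0.095 − 0.067) = €907,142.8571
Discount to today: PV = €907,142.8571 / (1 + 0.095)^7 = €907,142.8571 / 1.887552 = €480,592.35

€480592.35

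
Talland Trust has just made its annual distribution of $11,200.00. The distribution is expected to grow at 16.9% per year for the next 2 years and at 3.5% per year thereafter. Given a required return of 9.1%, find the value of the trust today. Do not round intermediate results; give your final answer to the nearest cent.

D_1 = 13092.80000
D_2 = 15305.48320
Terminal value at year 2: TV = D_2×(1+g_2)/(r−g_2) = 15841.17511/0.056 = 282878.12700
P_0 = D_1/(1+r)^1 + D_2/(1+r)^2 + TV/(1+r)^2
    = 12000.73327 + 12858.71420 + 237656.59285 = 262516.04033

$262516.04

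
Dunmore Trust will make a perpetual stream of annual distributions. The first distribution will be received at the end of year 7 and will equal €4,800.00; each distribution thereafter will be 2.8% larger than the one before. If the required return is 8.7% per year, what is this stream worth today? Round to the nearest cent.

€49318.74

Value at end of year 6: C₁ / (r − g) = €4,800.00 / (0.087 − 0.028) = €81,355.9322
Discount to today: PV = €81,355.9322 / (1 + 0.087)^6 = €81,355.9322 / 1.649595 = €49,318.74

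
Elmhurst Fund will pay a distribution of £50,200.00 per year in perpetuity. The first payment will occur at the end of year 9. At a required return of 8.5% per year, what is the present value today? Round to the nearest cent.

Value at end of year 8: C / r = £50,200.00 / 0.085 = £590,588.2353
Discount to today: PV = £590,588.2353 / (1 + 0.085)^8 = £590,588.2353 / 1.920604 = £307,501.25

£307501.25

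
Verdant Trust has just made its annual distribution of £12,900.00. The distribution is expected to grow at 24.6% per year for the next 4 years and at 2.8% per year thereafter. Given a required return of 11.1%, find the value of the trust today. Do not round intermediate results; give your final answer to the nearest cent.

£322065.48

D_1 = 16073.40000
D_2 = 20027.45640
D_3 = 24954.21067
D_4 = 31092.94650
Terminal value at year 4: TV = D_4×(1+g_2)/(r−g_2) = 31963.54900/0.083 = 385103.00003
P_0 = D_1/(1+r)^1 + D_2/(1+r)^2 + D_3/(1+r)^3 + D_4/(1+r)^4 + TV/(1+r)^4
    = 14467.50675 + 16225.48462 + 18197.07816 + 20408.24427 + 252767.17002 = 322065.48382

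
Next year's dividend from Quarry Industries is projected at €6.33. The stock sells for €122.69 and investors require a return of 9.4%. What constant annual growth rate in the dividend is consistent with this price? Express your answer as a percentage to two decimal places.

P = D₁/(r−g) ⇒ g = r − D₁/P = 0.094 − €6.33/€122.69 = 0.042407

4.24%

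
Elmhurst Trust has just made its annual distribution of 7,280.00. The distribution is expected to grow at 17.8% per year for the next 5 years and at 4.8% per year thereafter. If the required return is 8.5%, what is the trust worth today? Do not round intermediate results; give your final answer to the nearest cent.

D_1 = 8575.84000
D_2 = 10102.33952
D_3 = 11900.55595
D_4 = 14018.85491
D_5 = 16514.21109
Terminal value at year 5: TV = D_5×(1+g_2)/(r−g_2) = 17306.89322/0.037 = 467753.87085
P_0 = D_1/(1+r)^1 + D_2/(1+r)^2 + D_3/(1+r)^3 + D_4/(1+r)^4 + D_5/(1+r)^5 + TV/(1+r)^5
    = 7904.00000 + 8581.48571 + 9317.04163 + 10115.64520 + 10982.70050 + 311077.57104 = 357978.44409

357978.44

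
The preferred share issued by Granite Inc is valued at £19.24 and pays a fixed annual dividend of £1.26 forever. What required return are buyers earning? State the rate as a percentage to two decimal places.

P = C/r ⇒ r = C/P = £1.26/£19.24 = 0.065489

6.55%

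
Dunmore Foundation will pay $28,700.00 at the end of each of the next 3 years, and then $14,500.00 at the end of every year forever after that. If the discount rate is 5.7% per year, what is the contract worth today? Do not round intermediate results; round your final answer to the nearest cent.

$292554.40

PV of 3-year annuity: $28,700.00 × [1 − (1+0.057)^−3] / 0.057 = 77143.24907
Perpetuity value at year 3: $14,500.00 / 0.057 = 254385.96491
PV of perpetuity: 254385.96491 / (1+0.057)^3 = 215411.15266
Total PV = 77143.24907 + 215411.15266 = 292554.40173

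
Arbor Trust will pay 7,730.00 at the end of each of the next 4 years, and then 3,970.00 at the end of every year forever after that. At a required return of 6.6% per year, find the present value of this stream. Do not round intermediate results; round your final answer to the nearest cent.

PV of 4-year annuity: 7,730.00 × [1 − (1+0.066)^−4] / 0.066 = 26421.32645
Perpetuity value at year 4: 3,970.00 / 0.066 = 60151.51515
PV of perpetuity: 60151.51515 / (1+0.066)^4 = 46581.95939
Total PV = 26421.32645 + 46581.95939 = 73003.28584

73003.29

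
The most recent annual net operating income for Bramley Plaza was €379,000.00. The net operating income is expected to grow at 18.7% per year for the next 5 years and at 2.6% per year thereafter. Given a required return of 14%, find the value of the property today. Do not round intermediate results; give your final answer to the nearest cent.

€6317234.08

D_1 = 449873.00000
D_2 = 533999.25100
D_3 = 633857.11094
D_4 = 752388.39068
D_5 = 893085.01974
Terminal value at year 5: TV = D_5×(1+g_2)/(r−g_2) = 916305.23025/0.114 = 8037765.17766
P_0 = D_1/(1+r)^1 + D_2/(1+r)^2 + D_3/(1+r)^3 + D_4/(1+r)^4 + D_5/(1+r)^5 + TV/(1+r)^5
    = 394625.43860 + 410895.08387 + 427835.49522 + 445474.32705 + 463840.37386 + 4174563.36476 = 6317234.08336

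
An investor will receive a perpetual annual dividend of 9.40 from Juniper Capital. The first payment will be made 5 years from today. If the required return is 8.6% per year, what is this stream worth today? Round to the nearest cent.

78.58

Value at end of year 4: C / r = 9.40 / 0.086 = 109.3023
Discount to today: PV = 109.3023 / (1 + 0.086)^4 = 109.3023 / 1.390975 = 78.58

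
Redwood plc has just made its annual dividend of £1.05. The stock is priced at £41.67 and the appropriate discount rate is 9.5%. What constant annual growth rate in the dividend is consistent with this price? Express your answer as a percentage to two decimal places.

P = D₀(1+g)/(r−g) ⇒ P(r−g) = D₀(1+g) ⇒ g(P+D₀) = P·r − D₀
g = (P·r − D₀)/(P + D₀) = (£41.67×0.095 − £1.05) / (£41.67 + £1.05) = 0.068086

6.81%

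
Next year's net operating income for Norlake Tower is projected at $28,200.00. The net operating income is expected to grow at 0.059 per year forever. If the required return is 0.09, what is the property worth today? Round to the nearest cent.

$909677.42

Growing perpetuity: P = D₁ / (r − g) = $28,200.0000 / (0.09 − 0.059) = $909,677.42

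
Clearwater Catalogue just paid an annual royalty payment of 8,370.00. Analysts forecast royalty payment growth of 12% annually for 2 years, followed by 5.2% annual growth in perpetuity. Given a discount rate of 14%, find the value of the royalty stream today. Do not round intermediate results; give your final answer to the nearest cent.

112881.53

D_1 = 9374.40000
D_2 = 10499.32800
Terminal value at year 2: TV = D_2×(1+g_2)/(r−g_2) = 11045.29306/0.088 = 125514.69382
P_0 = D_1/(1+r)^1 + D_2/(1+r)^2 + TV/(1+r)^2
    = 8223.15789 + 8078.89197 + 96579.48124 = 112881.53110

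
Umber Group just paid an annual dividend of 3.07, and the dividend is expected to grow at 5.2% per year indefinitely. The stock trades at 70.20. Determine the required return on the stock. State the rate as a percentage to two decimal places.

D₁ = 3.07 × 1.052 = 3.2296
P = D₁/(r − g) ⇒ r = D₁/P + g = 3.2296/70.20 + 0.052 = 0.046006 + 0.052 = 0.098006

9.80%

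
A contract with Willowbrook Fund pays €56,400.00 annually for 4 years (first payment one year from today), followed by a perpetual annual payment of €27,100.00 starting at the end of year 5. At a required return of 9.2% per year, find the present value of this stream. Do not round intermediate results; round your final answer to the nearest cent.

PV of 4-year annuity: €56,400.00 × [1 − (1+0.092)^−4] / 0.092 = 181920.94434
Perpetuity value at year 4: €27,100.00 / 0.092 = 294565.21739
PV of perpetuity: 294565.21739 / (1+0.092)^4 = 207152.84875
Total PV = 181920.94434 + 207152.84875 = 389073.79308

€389073.79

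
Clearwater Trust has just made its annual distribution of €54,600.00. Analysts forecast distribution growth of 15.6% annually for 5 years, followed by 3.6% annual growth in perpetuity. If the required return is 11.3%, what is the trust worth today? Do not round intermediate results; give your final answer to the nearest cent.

€1194241.82

D_1 = 63117.60000
D_2 = 72963.94560
D_3 = 84346.32111
D_4 = 97504.34721
D_5 = 112715.02537
Terminal value at year 5: TV = D_5×(1+g_2)/(r−g_2) = 116772.76629/0.077 = 1516529.43227
P_0 = D_1/(1+r)^1 + D_2/(1+r)^2 + D_3/(1+r)^3 + D_4/(1+r)^4 + D_5/(1+r)^5 + TV/(1+r)^5
    = 56709.43396 + 58900.36447 + 61175.94010 + 63539.43105 + 65994.23387 + 887922.41928 = 1194241.82273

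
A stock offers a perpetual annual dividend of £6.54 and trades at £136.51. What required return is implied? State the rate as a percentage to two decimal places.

P = C/r ⇒ r = C/P = £6.54/£136.51 = 0.047909

4.79%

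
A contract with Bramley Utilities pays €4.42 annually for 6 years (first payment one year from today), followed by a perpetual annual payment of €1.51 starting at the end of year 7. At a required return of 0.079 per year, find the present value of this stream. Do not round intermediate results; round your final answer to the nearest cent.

€32.61

PV of 6-year annuity: €4.42 × [1 − (1+0.079)^−6] / 0.079 = 20.49526
Perpetuity value at year 6: €1.51 / 0.079 = 19.11392
PV of perpetuity: 19.11392 / (1+0.079)^6 = 12.11215
Total PV = 20.49526 + 12.11215 = 32.60741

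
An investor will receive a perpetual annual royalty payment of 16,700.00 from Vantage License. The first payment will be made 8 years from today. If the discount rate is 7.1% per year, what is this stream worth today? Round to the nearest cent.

Value at end of year 7: C / r = 16,700.00 / 0.071 = 235,211.2676
Discount to today: PV = 235,211.2676 / (1 + 0.071)^7 = 235,211.2676 / 1.616316 = 145,523.06

145523.06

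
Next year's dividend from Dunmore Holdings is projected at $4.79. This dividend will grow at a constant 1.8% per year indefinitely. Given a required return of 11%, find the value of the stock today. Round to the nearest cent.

$52.07

Growing perpetuity: P = D₁ / (r − g) = $4.7900 / (0.11 − 0.018) = $52.07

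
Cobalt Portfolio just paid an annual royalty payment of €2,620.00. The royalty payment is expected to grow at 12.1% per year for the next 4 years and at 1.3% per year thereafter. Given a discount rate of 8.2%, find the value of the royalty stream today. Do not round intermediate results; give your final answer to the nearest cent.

D_1 = 2937.02000
D_2 = 3292.39942
D_3 = 3690.77975
D_4 = 4137.36410
Terminal value at year 4: TV = D_4×(1+g_2)/(r−g_2) = 4191.14983/0.069 = 60741.30193
P_0 = D_1/(1+r)^1 + D_2/(1+r)^2 + D_3/(1+r)^3 + D_4/(1+r)^4 + TV/(1+r)^4
    = 2714.43623 + 2812.27635 + 2913.64306 + 3018.66347 + 44317.47958 = 55776.49868

€55776.50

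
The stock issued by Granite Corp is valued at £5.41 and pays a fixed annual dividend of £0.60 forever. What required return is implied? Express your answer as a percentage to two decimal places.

11.09%

P = C/r ⇒ r = C/P = £0.60/£5.41 = 0.110906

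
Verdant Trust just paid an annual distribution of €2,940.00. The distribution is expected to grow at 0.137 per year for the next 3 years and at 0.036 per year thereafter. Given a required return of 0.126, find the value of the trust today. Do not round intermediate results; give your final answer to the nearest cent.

D_1 = 3342.78000
D_2 = 3800.74086
D_3 = 4321.44236
Terminal value at year 3: TV = D_3×(1+g_2)/(r−g_2) = 4477.01428/0.09 = 49744.60314
P_0 = D_1/(1+r)^1 + D_2/(1+r)^2 + D_3/(1+r)^3 + TV/(1+r)^3
    = 2968.72114 + 2997.72285 + 3027.00789 + 34844.22415 = 43837.67603

€43837.68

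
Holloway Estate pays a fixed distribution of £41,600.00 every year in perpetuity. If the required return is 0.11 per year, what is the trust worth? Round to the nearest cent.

Level perpetuity: PV = C / r = £41,600.00 / 0.11 = £378,181.82

£378181.82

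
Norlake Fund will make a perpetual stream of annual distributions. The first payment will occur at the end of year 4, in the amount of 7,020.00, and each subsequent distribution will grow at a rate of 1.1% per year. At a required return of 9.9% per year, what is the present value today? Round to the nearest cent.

Value at end of year 3: C₁ / (r − g) = 7,020.00 / (0.099 − 0.011) = 79,772.7273
Discount to today: PV = 79,772.7273 / (1 + 0.099)^3 = 79,772.7273 / 1.327373 = 60,098.19

60098.19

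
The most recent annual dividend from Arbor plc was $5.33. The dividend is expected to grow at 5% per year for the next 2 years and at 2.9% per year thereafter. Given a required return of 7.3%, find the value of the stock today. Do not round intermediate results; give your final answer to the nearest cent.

$129.68

D_1 = 5.59650
D_2 = 5.87632
Terminal value at year 2: TV = D_2×(1+g_2)/(r−g_2) = 6.04674/0.044 = 137.42587
P_0 = D_1/(1+r)^1 + D_2/(1+r)^2 + TV/(1+r)^2
    = 5.21575 + 5.10395 + 119.36282 = 129.68252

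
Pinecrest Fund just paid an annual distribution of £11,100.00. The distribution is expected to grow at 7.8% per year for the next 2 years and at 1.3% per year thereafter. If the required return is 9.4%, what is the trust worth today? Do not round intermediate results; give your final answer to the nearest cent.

£156503.06

D_1 = 11965.80000
D_2 = 12899.13240
Terminal value at year 2: TV = D_2×(1+g_2)/(r−g_2) = 13066.82112/0.081 = 161318.77927
P_0 = D_1/(1+r)^1 + D_2/(1+r)^2 + TV/(1+r)^2
    = 10937.65996 + 10777.69419 + 134787.70631 = 156503.06046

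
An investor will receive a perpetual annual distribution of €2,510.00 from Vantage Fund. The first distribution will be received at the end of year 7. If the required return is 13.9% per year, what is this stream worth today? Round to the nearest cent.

Value at end of year 6: C / r = €2,510.00 / 0.139 = €18,057.5540
Discount to today: PV = €18,057.5540 / (1 + 0.139)^6 = €18,057.5540 / 2.183445 = €8,270.21

€8270.21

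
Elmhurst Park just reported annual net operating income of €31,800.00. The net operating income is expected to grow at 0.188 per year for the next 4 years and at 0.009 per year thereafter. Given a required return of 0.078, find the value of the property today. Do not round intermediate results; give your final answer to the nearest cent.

€849031.08

D_1 = 37778.40000
D_2 = 44880.73920
D_3 = 53318.31817
D_4 = 63342.16199
Terminal value at year 4: TV = D_4×(1+g_2)/(r−g_2) = 63912.24144/0.069 = 926264.36874
P_0 = D_1/(1+r)^1 + D_2/(1+r)^2 + D_3/(1+r)^3 + D_4/(1+r)^4 + TV/(1+r)^4
    = 35044.89796 + 38620.90796 + 42561.81693 + 46904.85947 + 685898.59723 = 849031.07955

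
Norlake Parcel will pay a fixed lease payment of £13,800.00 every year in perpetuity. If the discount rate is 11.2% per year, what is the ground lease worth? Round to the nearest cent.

£123214.29

Level perpetuity: PV = C / r = £13,800.00 / 0.112 = £123,214.29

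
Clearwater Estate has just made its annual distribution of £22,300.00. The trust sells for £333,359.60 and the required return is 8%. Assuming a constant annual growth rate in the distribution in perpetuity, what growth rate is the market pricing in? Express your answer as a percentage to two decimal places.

P = D₀(1+g)/(r−g) ⇒ P(r−g) = D₀(1+g) ⇒ g(P+D₀) = P·r − D₀
g = (P·r − D₀)/(P + D₀) = (£333,359.60×0.08 − £22,300.00) / (£333,359.60 + £22,300.00) = 0.012284

1.23%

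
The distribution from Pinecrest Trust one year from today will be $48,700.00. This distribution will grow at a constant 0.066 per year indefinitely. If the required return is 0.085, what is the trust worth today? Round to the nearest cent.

$2563157.89

Growing perpetuity: P = D₁ / (r − g) = $48,700.0000 / (0.085 − 0.066) = $2,563,157.89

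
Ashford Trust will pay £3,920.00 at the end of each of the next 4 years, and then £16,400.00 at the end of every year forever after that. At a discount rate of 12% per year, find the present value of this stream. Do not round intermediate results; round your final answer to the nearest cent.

PV of 4-year annuity: £3,920.00 × [1 − (1+0.12)^−4] / 0.12 = 11906.40944
Perpetuity value at year 4: £16,400.00 / 0.12 = 136666.66667
PV of perpetuity: 136666.66667 / (1+0.12)^4 = 86854.13738
Total PV = 11906.40944 + 86854.13738 = 98760.54682

£98760.55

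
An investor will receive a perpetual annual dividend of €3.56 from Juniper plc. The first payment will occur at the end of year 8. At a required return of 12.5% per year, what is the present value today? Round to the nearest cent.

€12.49

Value at end of year 7: C / r = €3.56 / 0.125 = €28.4800
Discount to today: PV = €28.4800 / (1 + 0.125)^7 = €28.4800 / 2.280697 = €12.49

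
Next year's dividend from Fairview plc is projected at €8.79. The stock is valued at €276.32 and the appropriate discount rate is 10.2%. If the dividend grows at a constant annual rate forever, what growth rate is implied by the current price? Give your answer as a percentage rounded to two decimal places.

7.02%

P = D₁/(r−g) ⇒ g = r − D₁/P = 0.102 − €8.79/€276.32 = 0.070189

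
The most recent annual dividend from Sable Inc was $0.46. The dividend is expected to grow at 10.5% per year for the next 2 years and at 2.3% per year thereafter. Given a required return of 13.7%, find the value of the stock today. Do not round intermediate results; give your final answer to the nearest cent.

D_1 = 0.50830
D_2 = 0.56167
Terminal value at year 2: TV = D_2×(1+g_2)/(r−g_2) = 0.57459/0.114 = 5.04026
P_0 = D_1/(1+r)^1 + D_2/(1+r)^2 + TV/(1+r)^2
    = 0.44705 + 0.43447 + 3.89881 = 4.78034

$4.78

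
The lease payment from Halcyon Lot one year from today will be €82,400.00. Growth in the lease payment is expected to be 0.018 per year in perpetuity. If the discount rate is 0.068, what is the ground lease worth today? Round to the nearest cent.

€1648000.00

Growing perpetuity: P = D₁ / (r − g) = €82,400.0000 / (0.068 − 0.018) = €1,648,000.00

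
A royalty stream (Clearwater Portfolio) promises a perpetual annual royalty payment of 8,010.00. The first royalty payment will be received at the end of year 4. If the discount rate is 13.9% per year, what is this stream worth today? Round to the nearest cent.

Value at end of year 3: C / r = 8,010.00 / 0.139 = 57,625.8993
Discount to today: PV = 57,625.8993 / (1 + 0.139)^3 = 57,625.8993 / 1.477649 = 38,998.38

38998.38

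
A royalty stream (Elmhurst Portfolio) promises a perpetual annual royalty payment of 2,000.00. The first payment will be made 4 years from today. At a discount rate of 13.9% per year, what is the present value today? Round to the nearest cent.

Value at end of year 3: C / r = 2,000.00 / 0.139 = 14,388.4892
Discount to today: PV = 14,388.4892 / (1 + 0.139)^3 = 14,388.4892 / 1.477649 = 9,737.42

9737.42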